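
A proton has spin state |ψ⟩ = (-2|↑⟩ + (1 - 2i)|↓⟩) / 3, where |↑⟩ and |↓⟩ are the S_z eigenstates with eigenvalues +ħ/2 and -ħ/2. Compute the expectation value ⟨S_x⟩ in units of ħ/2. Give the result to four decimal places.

⟨σ_x⟩ = 2 Re(a* b)/(|a|²+|b|²) with a = -2, b = (1 - 2i).
a* b = (-2 + 4i), so ⟨σ_x⟩ = -4/9.
⟨S_x⟩ = (ħ/2)·⟨σ_x⟩.

-0.4444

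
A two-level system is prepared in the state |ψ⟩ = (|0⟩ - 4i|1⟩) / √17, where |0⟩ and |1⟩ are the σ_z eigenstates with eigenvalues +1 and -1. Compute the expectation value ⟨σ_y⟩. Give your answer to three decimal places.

-0.471

⟨σ_y⟩ = 2 Im(a* b)/(|a|²+|b|²) with a = 1, b = -4i.
a* b = -4i, so ⟨σ_y⟩ = -8/17.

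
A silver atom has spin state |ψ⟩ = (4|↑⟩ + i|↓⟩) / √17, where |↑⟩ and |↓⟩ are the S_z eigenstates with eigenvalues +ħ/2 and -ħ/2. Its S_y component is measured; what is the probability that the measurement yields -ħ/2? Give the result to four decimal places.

0.2647

|-y⟩ = (|↑⟩ - i|↓⟩)/√2, so ⟨-y|ψ⟩ = (3) / (√2·√17).
P = |3|² / 34 = 9/34.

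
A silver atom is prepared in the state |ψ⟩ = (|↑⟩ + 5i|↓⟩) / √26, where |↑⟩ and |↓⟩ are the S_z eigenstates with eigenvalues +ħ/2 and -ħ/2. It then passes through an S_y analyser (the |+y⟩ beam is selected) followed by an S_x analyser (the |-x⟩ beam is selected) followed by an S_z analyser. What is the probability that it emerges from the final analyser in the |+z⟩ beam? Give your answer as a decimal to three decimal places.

0.173

First analyser (S_y): P(|+y⟩) = |⟨+y|ψ⟩|² = 36/52.
After stage 1 the state is |+y⟩; P(|-x⟩) = |⟨-x|+y⟩|² = 1/2.
After stage 2 the state is |-x⟩; P(|+z⟩) = |⟨+z|-x⟩|² = 1/2.
Joint probability = 36/52 × 1/2 × 1/2 = 0.173.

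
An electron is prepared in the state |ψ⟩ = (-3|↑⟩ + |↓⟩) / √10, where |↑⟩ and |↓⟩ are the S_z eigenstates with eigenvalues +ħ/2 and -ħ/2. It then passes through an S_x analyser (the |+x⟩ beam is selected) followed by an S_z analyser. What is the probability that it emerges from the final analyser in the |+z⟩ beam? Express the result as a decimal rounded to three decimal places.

First analyser (S_x): P(|+x⟩) = |⟨+x|ψ⟩|² = 4/20.
After stage 1 the state is |+x⟩; P(|+z⟩) = |⟨+z|+x⟩|² = 1/2.
Joint probability = 4/20 × 1/2 = 0.100.

0.100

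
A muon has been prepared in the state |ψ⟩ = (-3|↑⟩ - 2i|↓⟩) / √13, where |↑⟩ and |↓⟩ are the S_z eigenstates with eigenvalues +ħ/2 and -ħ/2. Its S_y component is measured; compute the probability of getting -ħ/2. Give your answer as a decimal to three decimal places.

0.038

|-y⟩ = (|↑⟩ - i|↓⟩)/√2, so ⟨-y|ψ⟩ = (-1) / (√2·√13).
P = |-1|² / 26 = 1/26.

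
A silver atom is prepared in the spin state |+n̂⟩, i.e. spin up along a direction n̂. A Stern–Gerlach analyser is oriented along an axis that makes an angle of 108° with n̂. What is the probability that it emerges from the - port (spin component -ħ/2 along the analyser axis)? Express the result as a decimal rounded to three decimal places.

For spin-½, the probability of finding spin-up along an axis at angle θ to the initial spin direction is cos²(θ/2); spin-down is sin²(θ/2).
θ = 108°, so P = sin²(54°) ≈ 0.655.

0.655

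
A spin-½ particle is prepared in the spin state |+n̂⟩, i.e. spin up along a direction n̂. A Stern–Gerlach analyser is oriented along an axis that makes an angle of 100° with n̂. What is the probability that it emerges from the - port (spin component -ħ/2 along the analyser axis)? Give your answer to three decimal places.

For spin-½, the probability of finding spin-up along an axis at angle θ to the initial spin direction is cos²(θ/2); spin-down is sin²(θ/2).
θ = 100°, so P = sin²(50°) ≈ 0.587.

0.587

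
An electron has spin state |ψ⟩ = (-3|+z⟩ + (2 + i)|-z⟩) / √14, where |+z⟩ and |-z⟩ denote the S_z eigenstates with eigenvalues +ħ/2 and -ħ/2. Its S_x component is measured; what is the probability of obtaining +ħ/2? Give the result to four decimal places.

0.0714

|+x⟩ = (|+z⟩ + |-z⟩)/√2, so ⟨+x|ψ⟩ = (-1 + i) / (√2·√14).
P = |-1 + i|² / 28 = 2/28.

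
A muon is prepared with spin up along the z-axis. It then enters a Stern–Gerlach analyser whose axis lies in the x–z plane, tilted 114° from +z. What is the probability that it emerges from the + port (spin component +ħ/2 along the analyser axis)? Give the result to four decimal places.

0.2966

For spin-½, the probability of finding spin-up along an axis at angle θ to the initial spin direction is cos²(θ/2); spin-down is sin²(θ/2).
θ = 114°, so P = cos²(57°) ≈ 0.2966.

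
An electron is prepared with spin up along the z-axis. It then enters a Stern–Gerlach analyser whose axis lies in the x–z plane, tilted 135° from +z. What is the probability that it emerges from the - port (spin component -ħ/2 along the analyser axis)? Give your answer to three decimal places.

For spin-½, the probability of finding spin-up along an axis at angle θ to the initial spin direction is cos²(θ/2); spin-down is sin²(θ/2).
θ = 135°, so P = sin²(67.5°) ≈ 0.854.

0.854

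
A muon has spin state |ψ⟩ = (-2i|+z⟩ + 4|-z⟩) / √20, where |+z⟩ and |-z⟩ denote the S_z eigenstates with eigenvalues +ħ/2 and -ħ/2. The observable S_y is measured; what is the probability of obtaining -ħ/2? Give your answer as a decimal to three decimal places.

0.100

|-y⟩ = (|+z⟩ - i|-z⟩)/√2, so ⟨-y|ψ⟩ = (2i) / (√2·√20).
P = |2i|² / 40 = 4/40.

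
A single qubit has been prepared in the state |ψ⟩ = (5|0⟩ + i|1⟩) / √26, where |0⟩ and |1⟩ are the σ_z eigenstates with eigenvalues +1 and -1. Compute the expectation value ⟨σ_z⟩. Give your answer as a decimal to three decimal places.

0.923

⟨σ_z⟩ = |a|² - |b|² divided by |a|²+|b|², with a, b the |0⟩, |1⟩ amplitudes.
= (25 - 1)/26 = 24/26.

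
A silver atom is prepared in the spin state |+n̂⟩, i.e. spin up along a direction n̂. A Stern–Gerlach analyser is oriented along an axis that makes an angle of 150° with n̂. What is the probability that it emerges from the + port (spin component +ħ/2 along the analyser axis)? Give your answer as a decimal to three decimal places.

For spin-½, the probability of finding spin-up along an axis at angle θ to the initial spin direction is cos²(θ/2); spin-down is sin²(θ/2).
θ = 150°, so P = cos²(75°) ≈ 0.067.

0.067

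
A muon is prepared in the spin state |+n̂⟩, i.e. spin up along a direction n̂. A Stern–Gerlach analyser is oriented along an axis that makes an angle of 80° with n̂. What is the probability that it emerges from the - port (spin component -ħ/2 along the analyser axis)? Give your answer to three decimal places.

For spin-½, the probability of finding spin-up along an axis at angle θ to the initial spin direction is cos²(θ/2); spin-down is sin²(θ/2).
θ = 80°, so P = sin²(40°) ≈ 0.413.

0.413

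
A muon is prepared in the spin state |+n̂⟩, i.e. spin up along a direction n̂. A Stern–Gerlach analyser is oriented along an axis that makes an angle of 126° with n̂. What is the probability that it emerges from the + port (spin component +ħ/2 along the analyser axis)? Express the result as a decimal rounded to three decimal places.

0.206

For spin-½, the probability of finding spin-up along an axis at angle θ to the initial spin direction is cos²(θ/2); spin-down is sin²(θ/2).
θ = 126°, so P = cos²(63°) ≈ 0.206.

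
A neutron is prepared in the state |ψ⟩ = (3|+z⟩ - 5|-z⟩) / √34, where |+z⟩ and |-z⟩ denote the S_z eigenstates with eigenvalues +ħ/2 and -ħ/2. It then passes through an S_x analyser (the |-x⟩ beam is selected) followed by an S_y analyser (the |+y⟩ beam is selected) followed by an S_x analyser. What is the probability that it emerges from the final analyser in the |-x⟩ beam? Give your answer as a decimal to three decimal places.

0.235

First analyser (S_x): P(|-x⟩) = |⟨-x|ψ⟩|² = 64/68.
After stage 1 the state is |-x⟩; P(|+y⟩) = |⟨+y|-x⟩|² = 1/2.
After stage 2 the state is |+y⟩; P(|-x⟩) = |⟨-x|+y⟩|² = 1/2.
Joint probability = 64/68 × 1/2 × 1/2 = 0.235.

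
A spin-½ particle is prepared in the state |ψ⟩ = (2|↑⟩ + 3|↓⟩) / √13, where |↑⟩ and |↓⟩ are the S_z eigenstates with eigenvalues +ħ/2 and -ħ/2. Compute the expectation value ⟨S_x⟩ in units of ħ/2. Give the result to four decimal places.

0.9231

⟨σ_x⟩ = 2 Re(a* b)/(|a|²+|b|²) with a = 2, b = 3.
a* b = 6, so ⟨σ_x⟩ = 12/13.
⟨S_x⟩ = (ħ/2)·⟨σ_x⟩.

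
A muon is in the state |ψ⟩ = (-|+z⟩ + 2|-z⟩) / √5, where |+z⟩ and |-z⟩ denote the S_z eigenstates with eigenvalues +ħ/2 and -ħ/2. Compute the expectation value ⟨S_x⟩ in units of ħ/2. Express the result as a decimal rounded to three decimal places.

-0.800

⟨σ_x⟩ = 2 Re(a* b)/(|a|²+|b|²) with a = -1, b = 2.
a* b = -2, so ⟨σ_x⟩ = -4/5.
⟨S_x⟩ = (ħ/2)·⟨σ_x⟩.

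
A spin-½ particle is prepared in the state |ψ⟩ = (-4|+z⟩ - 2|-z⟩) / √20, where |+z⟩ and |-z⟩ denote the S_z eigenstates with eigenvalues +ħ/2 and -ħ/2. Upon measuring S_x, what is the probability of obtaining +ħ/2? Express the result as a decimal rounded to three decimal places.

0.900

|+x⟩ = (|+z⟩ + |-z⟩)/√2, so ⟨+x|ψ⟩ = (-6) / (√2·√20).
P = |-6|² / 40 = 36/40.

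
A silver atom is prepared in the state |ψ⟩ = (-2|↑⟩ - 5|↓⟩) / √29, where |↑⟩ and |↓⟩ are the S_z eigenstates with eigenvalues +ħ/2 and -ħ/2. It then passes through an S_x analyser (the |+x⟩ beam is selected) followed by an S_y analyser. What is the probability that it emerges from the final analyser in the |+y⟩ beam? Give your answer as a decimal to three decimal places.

0.422

First analyser (S_x): P(|+x⟩) = |⟨+x|ψ⟩|² = 49/58.
After stage 1 the state is |+x⟩; P(|+y⟩) = |⟨+y|+x⟩|² = 1/2.
Joint probability = 49/58 × 1/2 = 0.422.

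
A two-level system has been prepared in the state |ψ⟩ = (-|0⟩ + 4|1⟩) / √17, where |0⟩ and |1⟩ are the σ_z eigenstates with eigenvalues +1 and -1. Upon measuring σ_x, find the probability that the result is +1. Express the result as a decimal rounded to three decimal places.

0.265

|+x⟩ = (|0⟩ + |1⟩)/√2, so ⟨+x|ψ⟩ = (3) / (√2·√17).
P = |3|² / 34 = 9/34.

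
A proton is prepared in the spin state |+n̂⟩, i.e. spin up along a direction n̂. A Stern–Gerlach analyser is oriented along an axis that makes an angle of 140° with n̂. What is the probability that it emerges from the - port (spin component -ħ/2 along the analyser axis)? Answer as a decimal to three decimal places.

For spin-½, the probability of finding spin-up along an axis at angle θ to the initial spin direction is cos²(θ/2); spin-down is sin²(θ/2).
θ = 140°, so P = sin²(70°) ≈ 0.883.

0.883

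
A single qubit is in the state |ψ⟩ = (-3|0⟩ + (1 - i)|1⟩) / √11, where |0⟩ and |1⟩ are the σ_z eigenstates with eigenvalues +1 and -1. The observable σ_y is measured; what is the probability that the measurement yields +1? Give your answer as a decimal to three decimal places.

0.773

|+y⟩ = (|0⟩ + i|1⟩)/√2, so ⟨+y|ψ⟩ = (-4 - i) / (√2·√11).
P = |-4 - i|² / 22 = 17/22.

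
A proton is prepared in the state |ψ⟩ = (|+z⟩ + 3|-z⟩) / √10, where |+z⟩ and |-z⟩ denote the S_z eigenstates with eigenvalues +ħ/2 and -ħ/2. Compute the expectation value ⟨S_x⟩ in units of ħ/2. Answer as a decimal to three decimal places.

0.600

⟨σ_x⟩ = 2 Re(a* b)/(|a|²+|b|²) with a = 1, b = 3.
a* b = 3, so ⟨σ_x⟩ = 6/10.
⟨S_x⟩ = (ħ/2)·⟨σ_x⟩.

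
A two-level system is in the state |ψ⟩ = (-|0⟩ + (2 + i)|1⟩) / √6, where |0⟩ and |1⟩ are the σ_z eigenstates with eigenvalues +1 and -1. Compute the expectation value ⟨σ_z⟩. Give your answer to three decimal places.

-0.667

⟨σ_z⟩ = |a|² - |b|² divided by |a|²+|b|², with a, b the |0⟩, |1⟩ amplitudes.
= (1 - 5)/6 = -4/6.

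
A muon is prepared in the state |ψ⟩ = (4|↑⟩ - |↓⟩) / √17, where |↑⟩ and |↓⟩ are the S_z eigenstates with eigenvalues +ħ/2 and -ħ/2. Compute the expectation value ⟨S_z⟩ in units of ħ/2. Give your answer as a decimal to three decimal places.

0.882

⟨σ_z⟩ = |a|² - |b|² divided by |a|²+|b|², with a, b the |↑⟩, |↓⟩ amplitudes.
= (16 - 1)/17 = 15/17.
⟨S_z⟩ = (ħ/2)·⟨σ_z⟩.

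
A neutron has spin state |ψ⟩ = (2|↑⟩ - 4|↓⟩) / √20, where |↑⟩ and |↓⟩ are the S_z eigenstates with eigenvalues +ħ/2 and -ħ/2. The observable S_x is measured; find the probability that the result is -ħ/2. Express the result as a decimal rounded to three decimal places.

|-x⟩ = (|↑⟩ - |↓⟩)/√2, so ⟨-x|ψ⟩ = (6) / (√2·√20).
P = |6|² / 40 = 36/40.

0.900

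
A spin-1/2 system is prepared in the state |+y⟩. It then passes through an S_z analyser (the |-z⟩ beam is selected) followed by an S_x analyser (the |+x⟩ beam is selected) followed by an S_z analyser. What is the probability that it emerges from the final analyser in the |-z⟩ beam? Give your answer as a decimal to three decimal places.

0.125

First analyser (S_z): from |+y⟩, P(|-z⟩) = 1/2.
After stage 1 the state is |-z⟩; P(|+x⟩) = |⟨+x|-z⟩|² = 1/2.
After stage 2 the state is |+x⟩; P(|-z⟩) = |⟨-z|+x⟩|² = 1/2.
Joint probability = 1/2 × 1/2 × 1/2 = 0.125.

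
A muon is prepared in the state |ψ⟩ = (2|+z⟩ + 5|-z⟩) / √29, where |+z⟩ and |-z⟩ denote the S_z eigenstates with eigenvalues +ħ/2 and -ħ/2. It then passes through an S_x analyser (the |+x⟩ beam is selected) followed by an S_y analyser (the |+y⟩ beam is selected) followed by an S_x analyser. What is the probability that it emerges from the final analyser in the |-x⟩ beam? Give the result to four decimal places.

0.2112

First analyser (S_x): P(|+x⟩) = |⟨+x|ψ⟩|² = 49/58.
After stage 1 the state is |+x⟩; P(|+y⟩) = |⟨+y|+x⟩|² = 1/2.
After stage 2 the state is |+y⟩; P(|-x⟩) = |⟨-x|+y⟩|² = 1/2.
Joint probability = 49/58 × 1/2 × 1/2 = 0.2112.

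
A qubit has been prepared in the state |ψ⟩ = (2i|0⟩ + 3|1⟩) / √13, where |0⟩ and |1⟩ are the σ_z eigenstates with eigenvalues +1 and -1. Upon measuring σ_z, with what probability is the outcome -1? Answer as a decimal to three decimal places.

0.692

The -1 outcome corresponds to |1⟩. Its amplitude in |ψ⟩ is 3/√13.
P = |3|² / 13 = 9/13.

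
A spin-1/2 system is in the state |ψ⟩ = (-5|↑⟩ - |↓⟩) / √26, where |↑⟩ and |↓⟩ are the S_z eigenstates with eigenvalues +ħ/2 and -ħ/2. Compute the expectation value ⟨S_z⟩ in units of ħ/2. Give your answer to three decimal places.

⟨σ_z⟩ = |a|² - |b|² divided by |a|²+|b|², with a, b the |↑⟩, |↓⟩ amplitudes.
= (25 - 1)/26 = 24/26.
⟨S_z⟩ = (ħ/2)·⟨σ_z⟩.

0.923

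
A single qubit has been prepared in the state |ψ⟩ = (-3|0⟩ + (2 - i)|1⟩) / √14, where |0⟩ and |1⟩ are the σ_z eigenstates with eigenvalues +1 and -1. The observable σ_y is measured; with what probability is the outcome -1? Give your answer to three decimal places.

|-y⟩ = (|0⟩ - i|1⟩)/√2, so ⟨-y|ψ⟩ = (-2 + 2i) / (√2·√14).
P = |-2 + 2i|² / 28 = 8/28.

0.286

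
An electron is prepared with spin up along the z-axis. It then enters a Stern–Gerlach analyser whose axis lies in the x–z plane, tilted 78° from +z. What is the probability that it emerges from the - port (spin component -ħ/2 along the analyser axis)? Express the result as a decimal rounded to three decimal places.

For spin-½, the probability of finding spin-up along an axis at angle θ to the initial spin direction is cos²(θ/2); spin-down is sin²(θ/2).
θ = 78°, so P = sin²(39°) ≈ 0.396.

0.396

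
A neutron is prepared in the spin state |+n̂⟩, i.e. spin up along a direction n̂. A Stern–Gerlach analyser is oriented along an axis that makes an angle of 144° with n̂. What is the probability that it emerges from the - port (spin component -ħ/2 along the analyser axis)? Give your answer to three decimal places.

0.905

For spin-½, the probability of finding spin-up along an axis at angle θ to the initial spin direction is cos²(θ/2); spin-down is sin²(θ/2).
θ = 144°, so P = sin²(72°) ≈ 0.905.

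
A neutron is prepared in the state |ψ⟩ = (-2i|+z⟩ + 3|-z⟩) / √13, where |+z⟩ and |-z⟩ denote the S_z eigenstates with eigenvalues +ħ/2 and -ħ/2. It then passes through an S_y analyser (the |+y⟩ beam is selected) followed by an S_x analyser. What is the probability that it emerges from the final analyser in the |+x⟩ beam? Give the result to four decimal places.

First analyser (S_y): P(|+y⟩) = |⟨+y|ψ⟩|² = 25/26.
After stage 1 the state is |+y⟩; P(|+x⟩) = |⟨+x|+y⟩|² = 1/2.
Joint probability = 25/26 × 1/2 = 0.4808.

0.4808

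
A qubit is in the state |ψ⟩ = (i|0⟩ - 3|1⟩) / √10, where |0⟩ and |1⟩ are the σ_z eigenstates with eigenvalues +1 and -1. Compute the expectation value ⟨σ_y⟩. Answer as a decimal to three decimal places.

0.600

⟨σ_y⟩ = 2 Im(a* b)/(|a|²+|b|²) with a = i, b = -3.
a* b = 3i, so ⟨σ_y⟩ = 6/10.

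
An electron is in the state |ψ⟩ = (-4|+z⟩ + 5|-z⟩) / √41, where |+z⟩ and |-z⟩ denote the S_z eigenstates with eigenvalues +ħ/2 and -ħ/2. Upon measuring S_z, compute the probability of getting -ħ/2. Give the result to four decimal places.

0.6098

The -ħ/2 outcome corresponds to |-z⟩. Its amplitude in |ψ⟩ is 5/√41.
P = |5|² / 41 = 25/41.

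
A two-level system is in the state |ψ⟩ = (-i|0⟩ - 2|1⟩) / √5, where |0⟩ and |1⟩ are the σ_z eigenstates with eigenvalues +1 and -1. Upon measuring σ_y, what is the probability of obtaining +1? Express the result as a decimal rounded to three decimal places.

0.100

|+y⟩ = (|0⟩ + i|1⟩)/√2, so ⟨+y|ψ⟩ = (i) / (√2·√5).
P = |i|² / 10 = 1/10.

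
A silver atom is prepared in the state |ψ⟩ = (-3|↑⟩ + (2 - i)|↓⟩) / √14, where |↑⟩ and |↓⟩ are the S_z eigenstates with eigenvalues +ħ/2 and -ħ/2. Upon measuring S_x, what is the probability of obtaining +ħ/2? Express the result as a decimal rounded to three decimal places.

|+x⟩ = (|↑⟩ + |↓⟩)/√2, so ⟨+x|ψ⟩ = (-1 - i) / (√2·√14).
P = |-1 - i|² / 28 = 2/28.

0.071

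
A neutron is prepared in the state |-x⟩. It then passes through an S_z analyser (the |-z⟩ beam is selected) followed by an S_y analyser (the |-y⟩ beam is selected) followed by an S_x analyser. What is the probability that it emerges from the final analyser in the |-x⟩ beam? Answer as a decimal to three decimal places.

0.125

First analyser (S_z): from |-x⟩, P(|-z⟩) = 1/2.
After stage 1 the state is |-z⟩; P(|-y⟩) = |⟨-y|-z⟩|² = 1/2.
After stage 2 the state is |-y⟩; P(|-x⟩) = |⟨-x|-y⟩|² = 1/2.
Joint probability = 1/2 × 1/2 × 1/2 = 0.125.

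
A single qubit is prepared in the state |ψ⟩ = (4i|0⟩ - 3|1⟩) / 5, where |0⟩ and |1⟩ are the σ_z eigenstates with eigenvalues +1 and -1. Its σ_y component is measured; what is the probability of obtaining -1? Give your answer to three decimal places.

|-y⟩ = (|0⟩ - i|1⟩)/√2, so ⟨-y|ψ⟩ = (i) / (√2·5).
P = |i|² / 50 = 1/50.

0.020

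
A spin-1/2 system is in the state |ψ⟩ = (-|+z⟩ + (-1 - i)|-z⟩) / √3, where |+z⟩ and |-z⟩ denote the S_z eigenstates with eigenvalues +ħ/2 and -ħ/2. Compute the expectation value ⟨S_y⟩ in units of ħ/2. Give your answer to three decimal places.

0.667

⟨σ_y⟩ = 2 Im(a* b)/(|a|²+|b|²) with a = -1, b = (-1 - i).
a* b = (1 + i), so ⟨σ_y⟩ = 2/3.
⟨S_y⟩ = (ħ/2)·⟨σ_y⟩.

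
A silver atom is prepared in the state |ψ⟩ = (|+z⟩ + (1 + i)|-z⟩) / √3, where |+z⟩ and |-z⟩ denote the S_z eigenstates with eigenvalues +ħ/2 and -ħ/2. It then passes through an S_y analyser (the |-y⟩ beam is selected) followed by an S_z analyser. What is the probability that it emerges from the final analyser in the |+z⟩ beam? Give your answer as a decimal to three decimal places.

0.083

First analyser (S_y): P(|-y⟩) = |⟨-y|ψ⟩|² = 1/6.
After stage 1 the state is |-y⟩; P(|+z⟩) = |⟨+z|-y⟩|² = 1/2.
Joint probability = 1/6 × 1/2 = 0.083.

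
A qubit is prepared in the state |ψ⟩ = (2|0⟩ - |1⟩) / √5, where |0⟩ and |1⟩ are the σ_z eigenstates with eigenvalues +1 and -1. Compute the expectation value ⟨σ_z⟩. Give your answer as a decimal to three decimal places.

0.600

⟨σ_z⟩ = |a|² - |b|² divided by |a|²+|b|², with a, b the |0⟩, |1⟩ amplitudes.
= (4 - 1)/5 = 3/5.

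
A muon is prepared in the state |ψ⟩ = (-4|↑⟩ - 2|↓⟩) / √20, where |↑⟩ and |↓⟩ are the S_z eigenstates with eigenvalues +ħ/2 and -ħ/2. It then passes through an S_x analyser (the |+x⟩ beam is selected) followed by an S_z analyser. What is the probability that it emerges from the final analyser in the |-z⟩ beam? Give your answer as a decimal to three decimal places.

First analyser (S_x): P(|+x⟩) = |⟨+x|ψ⟩|² = 36/40.
After stage 1 the state is |+x⟩; P(|-z⟩) = |⟨-z|+x⟩|² = 1/2.
Joint probability = 36/40 × 1/2 = 0.450.

0.450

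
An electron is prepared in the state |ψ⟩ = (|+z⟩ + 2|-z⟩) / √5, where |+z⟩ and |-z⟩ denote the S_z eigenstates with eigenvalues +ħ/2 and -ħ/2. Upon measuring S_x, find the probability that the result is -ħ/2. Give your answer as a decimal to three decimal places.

0.100

|-x⟩ = (|+z⟩ - |-z⟩)/√2, so ⟨-x|ψ⟩ = (-1) / (√2·√5).
P = |-1|² / 10 = 1/10.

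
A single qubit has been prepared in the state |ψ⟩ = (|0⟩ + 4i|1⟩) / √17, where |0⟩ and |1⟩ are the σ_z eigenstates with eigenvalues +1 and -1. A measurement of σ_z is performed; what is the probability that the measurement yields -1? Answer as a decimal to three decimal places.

0.941

The -1 outcome corresponds to |1⟩. Its amplitude in |ψ⟩ is 4i/√17.
P = |4i|² / 17 = 16/17.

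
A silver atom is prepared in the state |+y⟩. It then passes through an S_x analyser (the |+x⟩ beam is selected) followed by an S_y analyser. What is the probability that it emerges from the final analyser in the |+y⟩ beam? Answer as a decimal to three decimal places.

First analyser (S_x): from |+y⟩, P(|+x⟩) = 1/2.
After stage 1 the state is |+x⟩; P(|+y⟩) = |⟨+y|+x⟩|² = 1/2.
Joint probability = 1/2 × 1/2 = 0.250.

0.250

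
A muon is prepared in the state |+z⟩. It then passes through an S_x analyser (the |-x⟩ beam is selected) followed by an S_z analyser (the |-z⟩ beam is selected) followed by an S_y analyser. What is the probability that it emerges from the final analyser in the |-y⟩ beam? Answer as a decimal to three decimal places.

First analyser (S_x): from |+z⟩, P(|-x⟩) = 1/2.
After stage 1 the state is |-x⟩; P(|-z⟩) = |⟨-z|-x⟩|² = 1/2.
After stage 2 the state is |-z⟩; P(|-y⟩) = |⟨-y|-z⟩|² = 1/2.
Joint probability = 1/2 × 1/2 × 1/2 = 0.125.

0.125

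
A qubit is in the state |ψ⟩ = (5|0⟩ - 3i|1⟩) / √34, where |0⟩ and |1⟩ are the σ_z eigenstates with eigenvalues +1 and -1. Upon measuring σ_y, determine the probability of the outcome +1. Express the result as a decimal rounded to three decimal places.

0.059

|+y⟩ = (|0⟩ + i|1⟩)/√2, so ⟨+y|ψ⟩ = (2) / (√2·√34).
P = |2|² / 68 = 4/68.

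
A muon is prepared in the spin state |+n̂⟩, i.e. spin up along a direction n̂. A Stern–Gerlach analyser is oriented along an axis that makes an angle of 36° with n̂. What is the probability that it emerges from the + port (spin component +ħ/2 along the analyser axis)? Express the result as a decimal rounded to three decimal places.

0.905

For spin-½, the probability of finding spin-up along an axis at angle θ to the initial spin direction is cos²(θ/2); spin-down is sin²(θ/2).
θ = 36°, so P = cos²(18°) ≈ 0.905.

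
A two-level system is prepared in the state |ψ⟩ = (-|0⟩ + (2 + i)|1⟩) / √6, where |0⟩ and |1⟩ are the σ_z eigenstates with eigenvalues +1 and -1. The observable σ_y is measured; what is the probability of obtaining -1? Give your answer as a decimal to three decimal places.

|-y⟩ = (|0⟩ - i|1⟩)/√2, so ⟨-y|ψ⟩ = (-2 + 2i) / (√2·√6).
P = |-2 + 2i|² / 12 = 8/12.

0.667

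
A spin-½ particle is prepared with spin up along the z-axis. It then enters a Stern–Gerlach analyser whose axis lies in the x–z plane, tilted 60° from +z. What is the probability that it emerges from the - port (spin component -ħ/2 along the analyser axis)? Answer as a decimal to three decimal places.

For spin-½, the probability of finding spin-up along an axis at angle θ to the initial spin direction is cos²(θ/2); spin-down is sin²(θ/2).
θ = 60°, so P = sin²(30°) ≈ 0.250.

0.250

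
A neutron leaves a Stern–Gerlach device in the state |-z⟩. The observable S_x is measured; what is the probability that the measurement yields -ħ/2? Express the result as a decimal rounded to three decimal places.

In the S_z basis, |-z⟩ = |↓⟩ and |-x⟩ = (|↑⟩ - |↓⟩)/√2.
|⟨-x|-z⟩|² = 1/2.

0.500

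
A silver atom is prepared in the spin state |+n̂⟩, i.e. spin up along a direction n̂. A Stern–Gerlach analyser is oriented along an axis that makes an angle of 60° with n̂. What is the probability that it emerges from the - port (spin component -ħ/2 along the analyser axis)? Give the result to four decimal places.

For spin-½, the probability of finding spin-up along an axis at angle θ to the initial spin direction is cos²(θ/2); spin-down is sin²(θ/2).
θ = 60°, so P = sin²(30°) ≈ 0.2500.

0.2500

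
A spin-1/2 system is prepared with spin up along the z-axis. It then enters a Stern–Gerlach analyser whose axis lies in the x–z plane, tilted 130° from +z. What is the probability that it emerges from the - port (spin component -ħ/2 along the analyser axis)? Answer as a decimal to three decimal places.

0.821

For spin-½, the probability of finding spin-up along an axis at angle θ to the initial spin direction is cos²(θ/2); spin-down is sin²(θ/2).
θ = 130°, so P = sin²(65°) ≈ 0.821.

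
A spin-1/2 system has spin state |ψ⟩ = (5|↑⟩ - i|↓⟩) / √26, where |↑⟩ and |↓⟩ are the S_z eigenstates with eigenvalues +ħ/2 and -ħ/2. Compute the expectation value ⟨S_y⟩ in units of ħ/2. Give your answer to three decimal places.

⟨σ_y⟩ = 2 Im(a* b)/(|a|²+|b|²) with a = 5, b = -i.
a* b = -5i, so ⟨σ_y⟩ = -10/26.
⟨S_y⟩ = (ħ/2)·⟨σ_y⟩.

-0.385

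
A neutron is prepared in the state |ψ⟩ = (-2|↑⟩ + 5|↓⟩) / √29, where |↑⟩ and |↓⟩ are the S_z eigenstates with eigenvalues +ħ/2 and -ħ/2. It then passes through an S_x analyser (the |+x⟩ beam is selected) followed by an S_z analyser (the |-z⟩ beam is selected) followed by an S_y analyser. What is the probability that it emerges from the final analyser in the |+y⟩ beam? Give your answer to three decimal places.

0.039

First analyser (S_x): P(|+x⟩) = |⟨+x|ψ⟩|² = 9/58.
After stage 1 the state is |+x⟩; P(|-z⟩) = |⟨-z|+x⟩|² = 1/2.
After stage 2 the state is |-z⟩; P(|+y⟩) = |⟨+y|-z⟩|² = 1/2.
Joint probability = 9/58 × 1/2 × 1/2 = 0.039.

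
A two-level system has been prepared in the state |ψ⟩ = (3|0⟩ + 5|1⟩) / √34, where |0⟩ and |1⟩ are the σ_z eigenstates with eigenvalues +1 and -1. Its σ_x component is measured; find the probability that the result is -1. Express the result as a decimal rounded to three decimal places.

|-x⟩ = (|0⟩ - |1⟩)/√2, so ⟨-x|ψ⟩ = (-2) / (√2·√34).
P = |-2|² / 68 = 4/68.

0.059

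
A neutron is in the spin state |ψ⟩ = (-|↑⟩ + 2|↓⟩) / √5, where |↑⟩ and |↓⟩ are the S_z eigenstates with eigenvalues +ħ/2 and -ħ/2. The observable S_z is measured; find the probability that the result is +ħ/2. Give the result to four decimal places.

The +ħ/2 outcome corresponds to |↑⟩. Its amplitude in |ψ⟩ is -1/√5.
P = |-1|² / 5 = 1/5.

0.2000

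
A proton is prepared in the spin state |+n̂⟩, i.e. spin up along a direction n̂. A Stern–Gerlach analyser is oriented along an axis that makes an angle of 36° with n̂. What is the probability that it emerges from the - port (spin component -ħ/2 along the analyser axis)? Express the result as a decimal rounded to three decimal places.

For spin-½, the probability of finding spin-up along an axis at angle θ to the initial spin direction is cos²(θ/2); spin-down is sin²(θ/2).
θ = 36°, so P = sin²(18°) ≈ 0.095.

0.095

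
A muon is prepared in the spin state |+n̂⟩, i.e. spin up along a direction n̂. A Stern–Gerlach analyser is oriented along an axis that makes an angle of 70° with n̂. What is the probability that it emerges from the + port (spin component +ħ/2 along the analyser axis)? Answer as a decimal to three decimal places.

For spin-½, the probability of finding spin-up along an axis at angle θ to the initial spin direction is cos²(θ/2); spin-down is sin²(θ/2).
θ = 70°, so P = cos²(35°) ≈ 0.671.

0.671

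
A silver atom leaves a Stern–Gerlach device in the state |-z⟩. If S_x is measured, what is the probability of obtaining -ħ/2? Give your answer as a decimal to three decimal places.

0.500

In the S_z basis, |-z⟩ = |↓⟩ and |-x⟩ = (|↑⟩ - |↓⟩)/√2.
|⟨-x|-z⟩|² = 1/2.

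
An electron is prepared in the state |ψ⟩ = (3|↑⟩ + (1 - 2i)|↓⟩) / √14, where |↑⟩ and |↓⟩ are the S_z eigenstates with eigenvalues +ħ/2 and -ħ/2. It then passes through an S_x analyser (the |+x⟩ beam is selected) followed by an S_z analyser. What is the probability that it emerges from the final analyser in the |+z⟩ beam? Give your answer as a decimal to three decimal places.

First analyser (S_x): P(|+x⟩) = |⟨+x|ψ⟩|² = 20/28.
After stage 1 the state is |+x⟩; P(|+z⟩) = |⟨+z|+x⟩|² = 1/2.
Joint probability = 20/28 × 1/2 = 0.357.

0.357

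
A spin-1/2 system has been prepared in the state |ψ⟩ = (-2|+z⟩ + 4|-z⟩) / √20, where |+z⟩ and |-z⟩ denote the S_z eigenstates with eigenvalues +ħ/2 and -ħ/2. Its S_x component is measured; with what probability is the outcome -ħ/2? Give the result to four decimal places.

|-x⟩ = (|+z⟩ - |-z⟩)/√2, so ⟨-x|ψ⟩ = (-6) / (√2·√20).
P = |-6|² / 40 = 36/40.

0.9000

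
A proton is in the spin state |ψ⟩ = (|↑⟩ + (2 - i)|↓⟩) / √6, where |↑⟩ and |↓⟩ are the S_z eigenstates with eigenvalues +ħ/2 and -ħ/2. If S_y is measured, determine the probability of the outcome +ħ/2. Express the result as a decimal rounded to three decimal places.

0.333

|+y⟩ = (|↑⟩ + i|↓⟩)/√2, so ⟨+y|ψ⟩ = (-2i) / (√2·√6).
P = |-2i|² / 12 = 4/12.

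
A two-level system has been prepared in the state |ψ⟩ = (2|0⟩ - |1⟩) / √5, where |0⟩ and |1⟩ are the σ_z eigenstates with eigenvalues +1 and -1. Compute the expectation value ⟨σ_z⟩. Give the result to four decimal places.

⟨σ_z⟩ = |a|² - |b|² divided by |a|²+|b|², with a, b the |0⟩, |1⟩ amplitudes.
= (4 - 1)/5 = 3/5.

0.6000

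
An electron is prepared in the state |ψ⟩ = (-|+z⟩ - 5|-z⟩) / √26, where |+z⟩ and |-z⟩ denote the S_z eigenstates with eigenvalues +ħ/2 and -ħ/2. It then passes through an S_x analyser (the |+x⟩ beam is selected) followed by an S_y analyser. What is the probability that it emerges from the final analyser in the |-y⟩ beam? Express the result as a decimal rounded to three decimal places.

First analyser (S_x): P(|+x⟩) = |⟨+x|ψ⟩|² = 36/52.
After stage 1 the state is |+x⟩; P(|-y⟩) = |⟨-y|+x⟩|² = 1/2.
Joint probability = 36/52 × 1/2 = 0.346.

0.346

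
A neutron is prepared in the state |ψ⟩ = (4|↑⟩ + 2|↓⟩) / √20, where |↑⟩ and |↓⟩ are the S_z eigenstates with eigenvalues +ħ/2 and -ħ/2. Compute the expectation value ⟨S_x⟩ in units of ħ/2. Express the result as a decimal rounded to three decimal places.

⟨σ_x⟩ = 2 Re(a* b)/(|a|²+|b|²) with a = 4, b = 2.
a* b = 8, so ⟨σ_x⟩ = 16/20.
⟨S_x⟩ = (ħ/2)·⟨σ_x⟩.

0.800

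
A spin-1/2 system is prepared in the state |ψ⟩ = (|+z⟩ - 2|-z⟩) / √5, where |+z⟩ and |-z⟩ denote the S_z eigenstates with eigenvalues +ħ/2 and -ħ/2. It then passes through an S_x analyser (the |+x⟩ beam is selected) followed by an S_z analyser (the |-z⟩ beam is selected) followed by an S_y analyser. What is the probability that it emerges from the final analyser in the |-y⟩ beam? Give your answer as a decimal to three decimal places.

0.025

First analyser (S_x): P(|+x⟩) = |⟨+x|ψ⟩|² = 1/10.
After stage 1 the state is |+x⟩; P(|-z⟩) = |⟨-z|+x⟩|² = 1/2.
After stage 2 the state is |-z⟩; P(|-y⟩) = |⟨-y|-z⟩|² = 1/2.
Joint probability = 1/10 × 1/2 × 1/2 = 0.025.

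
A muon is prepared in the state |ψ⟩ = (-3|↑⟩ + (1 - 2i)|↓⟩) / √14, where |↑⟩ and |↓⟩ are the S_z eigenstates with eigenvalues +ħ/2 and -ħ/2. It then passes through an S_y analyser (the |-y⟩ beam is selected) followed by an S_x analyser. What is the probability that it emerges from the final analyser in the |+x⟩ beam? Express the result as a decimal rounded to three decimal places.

0.036

First analyser (S_y): P(|-y⟩) = |⟨-y|ψ⟩|² = 2/28.
After stage 1 the state is |-y⟩; P(|+x⟩) = |⟨+x|-y⟩|² = 1/2.
Joint probability = 2/28 × 1/2 = 0.036.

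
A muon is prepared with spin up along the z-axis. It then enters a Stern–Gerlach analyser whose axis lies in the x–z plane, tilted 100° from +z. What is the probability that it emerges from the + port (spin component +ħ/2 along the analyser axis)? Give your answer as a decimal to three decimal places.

0.413

For spin-½, the probability of finding spin-up along an axis at angle θ to the initial spin direction is cos²(θ/2); spin-down is sin²(θ/2).
θ = 100°, so P = cos²(50°) ≈ 0.413.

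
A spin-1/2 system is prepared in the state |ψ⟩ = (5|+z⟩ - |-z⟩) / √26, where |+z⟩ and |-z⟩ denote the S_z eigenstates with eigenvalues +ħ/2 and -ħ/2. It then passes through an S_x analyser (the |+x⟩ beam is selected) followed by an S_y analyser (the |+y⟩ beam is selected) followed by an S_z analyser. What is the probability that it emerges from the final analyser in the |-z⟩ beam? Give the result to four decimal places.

0.0769

First analyser (S_x): P(|+x⟩) = |⟨+x|ψ⟩|² = 16/52.
After stage 1 the state is |+x⟩; P(|+y⟩) = |⟨+y|+x⟩|² = 1/2.
After stage 2 the state is |+y⟩; P(|-z⟩) = |⟨-z|+y⟩|² = 1/2.
Joint probability = 16/52 × 1/2 × 1/2 = 0.0769.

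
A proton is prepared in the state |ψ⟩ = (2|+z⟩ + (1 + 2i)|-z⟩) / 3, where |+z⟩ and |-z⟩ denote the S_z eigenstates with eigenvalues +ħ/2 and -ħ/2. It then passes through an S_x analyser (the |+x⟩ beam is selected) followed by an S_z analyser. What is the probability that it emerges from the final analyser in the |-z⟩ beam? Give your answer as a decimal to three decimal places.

0.361

First analyser (S_x): P(|+x⟩) = |⟨+x|ψ⟩|² = 13/18.
After stage 1 the state is |+x⟩; P(|-z⟩) = |⟨-z|+x⟩|² = 1/2.
Joint probability = 13/18 × 1/2 = 0.361.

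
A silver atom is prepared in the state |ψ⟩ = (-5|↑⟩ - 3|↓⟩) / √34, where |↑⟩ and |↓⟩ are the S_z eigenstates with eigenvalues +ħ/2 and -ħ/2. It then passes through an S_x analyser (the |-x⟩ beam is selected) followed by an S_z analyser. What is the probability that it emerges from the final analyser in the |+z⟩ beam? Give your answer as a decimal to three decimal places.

0.029

First analyser (S_x): P(|-x⟩) = |⟨-x|ψ⟩|² = 4/68.
After stage 1 the state is |-x⟩; P(|+z⟩) = |⟨+z|-x⟩|² = 1/2.
Joint probability = 4/68 × 1/2 = 0.029.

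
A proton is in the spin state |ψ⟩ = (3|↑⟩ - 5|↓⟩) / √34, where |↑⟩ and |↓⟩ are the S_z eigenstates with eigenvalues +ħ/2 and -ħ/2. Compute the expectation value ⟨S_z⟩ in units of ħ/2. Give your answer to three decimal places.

-0.471

⟨σ_z⟩ = |a|² - |b|² divided by |a|²+|b|², with a, b the |↑⟩, |↓⟩ amplitudes.
= (9 - 25)/34 = -16/34.
⟨S_z⟩ = (ħ/2)·⟨σ_z⟩.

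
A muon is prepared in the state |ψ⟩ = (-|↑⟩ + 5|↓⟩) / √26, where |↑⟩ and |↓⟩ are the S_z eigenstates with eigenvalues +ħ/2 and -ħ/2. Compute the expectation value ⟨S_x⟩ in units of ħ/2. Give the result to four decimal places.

⟨σ_x⟩ = 2 Re(a* b)/(|a|²+|b|²) with a = -1, b = 5.
a* b = -5, so ⟨σ_x⟩ = -10/26.
⟨S_x⟩ = (ħ/2)·⟨σ_x⟩.

-0.3846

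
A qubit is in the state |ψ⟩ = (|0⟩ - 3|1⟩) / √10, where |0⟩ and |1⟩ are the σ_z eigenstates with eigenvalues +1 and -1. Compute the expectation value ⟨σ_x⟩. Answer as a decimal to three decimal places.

⟨σ_x⟩ = 2 Re(a* b)/(|a|²+|b|²) with a = 1, b = -3.
a* b = -3, so ⟨σ_x⟩ = -6/10.

-0.600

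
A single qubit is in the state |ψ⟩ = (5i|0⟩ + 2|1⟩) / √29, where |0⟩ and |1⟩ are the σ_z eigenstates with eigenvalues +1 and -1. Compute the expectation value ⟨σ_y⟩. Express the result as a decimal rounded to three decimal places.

-0.690

⟨σ_y⟩ = 2 Im(a* b)/(|a|²+|b|²) with a = 5i, b = 2.
a* b = -10i, so ⟨σ_y⟩ = -20/29.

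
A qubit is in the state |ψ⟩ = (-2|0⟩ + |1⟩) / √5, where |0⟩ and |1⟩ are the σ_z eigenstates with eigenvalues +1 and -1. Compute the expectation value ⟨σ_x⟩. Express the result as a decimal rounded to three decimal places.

-0.800

⟨σ_x⟩ = 2 Re(a* b)/(|a|²+|b|²) with a = -2, b = 1.
a* b = -2, so ⟨σ_x⟩ = -4/5.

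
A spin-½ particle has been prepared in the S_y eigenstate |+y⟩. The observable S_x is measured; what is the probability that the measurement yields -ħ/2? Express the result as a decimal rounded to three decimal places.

0.500

In the S_z basis, |+y⟩ = (|+z⟩ + i|-z⟩)/√2 and |-x⟩ = (|+z⟩ - |-z⟩)/√2.
|⟨-x|+y⟩|² = 1/2.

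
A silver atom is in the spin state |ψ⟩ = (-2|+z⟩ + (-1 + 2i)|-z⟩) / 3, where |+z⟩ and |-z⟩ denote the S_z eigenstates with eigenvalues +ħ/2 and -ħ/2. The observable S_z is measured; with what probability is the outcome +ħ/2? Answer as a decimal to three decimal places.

The +ħ/2 outcome corresponds to |+z⟩. Its amplitude in |ψ⟩ is -2/3.
P = |-2|² / 9 = 4/9.

0.444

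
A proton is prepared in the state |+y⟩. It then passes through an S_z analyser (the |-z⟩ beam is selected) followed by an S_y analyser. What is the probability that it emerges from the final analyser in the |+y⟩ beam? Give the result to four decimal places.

0.2500

First analyser (S_z): from |+y⟩, P(|-z⟩) = 1/2.
After stage 1 the state is |-z⟩; P(|+y⟩) = |⟨+y|-z⟩|² = 1/2.
Joint probability = 1/2 × 1/2 = 0.2500.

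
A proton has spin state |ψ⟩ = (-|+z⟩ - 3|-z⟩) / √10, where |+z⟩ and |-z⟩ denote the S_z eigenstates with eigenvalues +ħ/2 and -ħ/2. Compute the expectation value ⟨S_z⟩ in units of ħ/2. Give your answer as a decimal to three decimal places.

-0.800

⟨σ_z⟩ = |a|² - |b|² divided by |a|²+|b|², with a, b the |+z⟩, |-z⟩ amplitudes.
= (1 - 9)/10 = -8/10.
⟨S_z⟩ = (ħ/2)·⟨σ_z⟩.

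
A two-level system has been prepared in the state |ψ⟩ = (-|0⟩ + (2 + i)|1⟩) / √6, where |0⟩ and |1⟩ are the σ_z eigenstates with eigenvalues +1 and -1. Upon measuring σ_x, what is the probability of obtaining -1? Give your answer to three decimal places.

0.833

|-x⟩ = (|0⟩ - |1⟩)/√2, so ⟨-x|ψ⟩ = (-3 - i) / (√2·√6).
P = |-3 - i|² / 12 = 10/12.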